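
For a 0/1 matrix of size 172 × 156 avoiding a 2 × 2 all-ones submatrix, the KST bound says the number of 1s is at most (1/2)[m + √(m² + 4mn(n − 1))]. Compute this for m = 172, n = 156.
z(172, 156; 2, 2) ≤ (1/2)[172 + √(172² + 4·172·156·155)] = (1/2)[172 + √16665424] = 2127.1654

Kővári–Sós–Turán: let r_1, ..., r_172 be the row sums and z = Σ r_i the total number of 1s. Each pair of columns can share at most one row with both entries 1 (else a 2×2 all-ones block appears), so Σ_i C(r_i, 2) ≤ C(156, 2) = 12090. By convexity Σ_i C(r_i, 2) ≥ 172·C(z/172, 2) = z(z − 172)/(2·172), giving z² − 172z − 172·156·155 ≤ 0 and hence z ≤ (1/2)[172 + √(29584 + 4·4158960)] = (1/2)[172 + √16665424] ≈ (1/2)(172 + 4082.3307) = 2127.1654.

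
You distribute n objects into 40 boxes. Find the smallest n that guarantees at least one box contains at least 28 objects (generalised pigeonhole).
n = (28 − 1)·40 + 1 = 1081

By the generalised pigeonhole principle, to guarantee some box contains ≥ r objects we need more than (r − 1) · k objects total. Threshold: n = (r − 1) · k + 1. With r = 28 and k = 40: n = 27 · 40 + 1 = 1080 + 1 = 1081. For n = 1080 = 27 · 40, we can put exactly 27 objects in every box, avoiding 28 in any single one — so 1081 is tight.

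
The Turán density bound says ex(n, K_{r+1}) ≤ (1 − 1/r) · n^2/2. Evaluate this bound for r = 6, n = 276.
Turán density bound = (5/6) · 276^2/2 = 31740

Turán's theorem: ex(n, K_{r+1}) is achieved by the complete r-partite Turán graph T(n, r) with parts as balanced as possible, and is at most (1 − 1/r) · n^2/2. For r = 6, n = 276: the density bound is (5/6) · 76176/2 = 31740. Since 6 ∣ 276, the Turán graph T(276, 6) has parts of equal size 46, and its edge count e(T(276, 6)) = 31740 attains the density bound exactly.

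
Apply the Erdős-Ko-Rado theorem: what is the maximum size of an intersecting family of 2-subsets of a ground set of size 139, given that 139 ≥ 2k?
max |F| = C(138, 1) = 138

The Erdős-Ko-Rado theorem states: for n ≥ 2k, an intersecting family of k-subsets of an n-element set has size at most C(n − 1, k − 1), with equality for 'star' families {A ⊆ [n] : |A| = k, i ∈ A} (fix an element i). For n = 139, k = 2: C(138, 1) = 138.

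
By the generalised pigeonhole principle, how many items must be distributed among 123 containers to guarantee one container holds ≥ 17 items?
n = (17 − 1)·123 + 1 = 1969

By the generalised pigeonhole principle, to guarantee some box contains ≥ r objects we need more than (r − 1) · k objects total. Threshold: n = (r − 1) · k + 1. With r = 17 and k = 123: n = 16 · 123 + 1 = 1968 + 1 = 1969. For n = 1968 = 16 · 123, we can put exactly 16 objects in every box, avoiding 17 in any single one — so 1969 is tight.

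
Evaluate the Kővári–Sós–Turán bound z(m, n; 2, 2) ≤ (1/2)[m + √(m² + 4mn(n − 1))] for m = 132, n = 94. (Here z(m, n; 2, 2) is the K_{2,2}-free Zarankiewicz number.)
z(132, 94; 2, 2) ≤ (1/2)[132 + √(132² + 4·132·94·93)] = (1/2)[132 + √4633200] = 1142.2435

Kővári–Sós–Turán: let r_1, ..., r_132 be the row sums and z = Σ r_i the total number of 1s. Each pair of columns can share at most one row with both entries 1 (else a 2×2 all-ones block appears), so Σ_i C(r_i, 2) ≤ C(94, 2) = 4371. By convexity Σ_i C(r_i, 2) ≥ 132·C(z/132, 2) = z(z − 132)/(2·132), giving z² − 132z − 132·94·93 ≤ 0 and hence z ≤ (1/2)[132 + √(17424 + 4·1153944)] = (1/2)[132 + √4633200] ≈ (1/2)(132 + 2152.4869) = 1142.2435.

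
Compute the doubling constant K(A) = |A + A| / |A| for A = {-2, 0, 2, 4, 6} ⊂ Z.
K = |A + A| / |A| = 9/5

Enumerate A + A = {a + b : a, b ∈ A}. With |A| = 5, there are |A|^2 = 25 ordered sum pairs; collecting distinct values, A + A = {-4, -2, 0, 2, 4, 6, 8, 10, 12}, so |A + A| = 9. Thus K = 9/5. Here |A + A| = 2|A| − 1 = 9, the minimum possible — so K = 9/5 is minimal, which holds iff A is an arithmetic progression.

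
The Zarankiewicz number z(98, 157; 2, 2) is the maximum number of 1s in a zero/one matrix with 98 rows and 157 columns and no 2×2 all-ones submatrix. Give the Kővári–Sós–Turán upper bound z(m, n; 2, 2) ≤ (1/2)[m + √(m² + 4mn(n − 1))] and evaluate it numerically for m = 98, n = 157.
z(98, 157; 2, 2) ≤ (1/2)[98 + √(98² + 4·98·157·156)] = (1/2)[98 + √9610468] = 1599.0377

Kővári–Sós–Turán: let r_1, ..., r_98 be the row sums and z = Σ r_i the total number of 1s. Each pair of columns can share at most one row with both entries 1 (else a 2×2 all-ones block appears), so Σ_i C(r_i, 2) ≤ C(157, 2) = 12246. By convexity Σ_i C(r_i, 2) ≥ 98·C(z/98, 2) = z(z − 98)/(2·98), giving z² − 98z − 98·157·156 ≤ 0 and hence z ≤ (1/2)[98 + √(9604 + 4·2400216)] = (1/2)[98 + √9610468] ≈ (1/2)(98 + 3100.0755) = 1599.0377.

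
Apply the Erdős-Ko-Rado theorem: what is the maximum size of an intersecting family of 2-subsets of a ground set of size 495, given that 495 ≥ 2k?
max |F| = C(494, 1) = 494

Erdős-Ko-Rado (1961): when n ≥ 2k, max |F| = C(n−1, k−1). The bound is attained by the star {A : i ∈ A} for any fixed i ∈ [n]. Here C(495−1, 2−1) = C(494, 1) = 494.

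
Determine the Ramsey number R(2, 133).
R(2, 133) = 133

R(2, k) = k for all k ≥ 2: in a 2-colouring of K_k, either some edge is red (a red K_2) or all edges are blue (a blue K_k). And K_{132} coloured all-blue has no blue K_133, so R(2, 133) > 132. Hence R(2, 133) = 133.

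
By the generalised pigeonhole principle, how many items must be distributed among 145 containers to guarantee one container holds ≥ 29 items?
n = (29 − 1)·145 + 1 = 4061

By the generalised pigeonhole principle, to guarantee some box contains ≥ r objects we need more than (r − 1) · k objects total. Threshold: n = (r − 1) · k + 1. With r = 29 and k = 145: n = 28 · 145 + 1 = 4060 + 1 = 4061. For n = 4060 = 28 · 145, we can put exactly 28 objects in every box, avoiding 29 in any single one — so 4061 is tight.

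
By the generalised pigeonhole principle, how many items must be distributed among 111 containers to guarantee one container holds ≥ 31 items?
n = (31 − 1)·111 + 1 = 3331

By the generalised pigeonhole principle, to guarantee some box contains ≥ r objects we need more than (r − 1) · k objects total. Threshold: n = (r − 1) · k + 1. With r = 31 and k = 111: n = 30 · 111 + 1 = 3330 + 1 = 3331. For n = 3330 = 30 · 111, we can put exactly 30 objects in every box, avoiding 31 in any single one — so 3331 is tight.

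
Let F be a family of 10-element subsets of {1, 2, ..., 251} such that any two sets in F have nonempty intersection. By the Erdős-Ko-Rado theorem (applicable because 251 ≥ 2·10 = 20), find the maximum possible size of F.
max |F| = C(250, 9) = 9087357513984750

The Erdős-Ko-Rado theorem states: for n ≥ 2k, an intersecting family of k-subsets of an n-element set has size at most C(n − 1, k − 1), with equality for 'star' families {A ⊆ [n] : |A| = k, i ∈ A} (fix an element i). For n = 251, k = 10: C(250, 9) = 9087357513984750.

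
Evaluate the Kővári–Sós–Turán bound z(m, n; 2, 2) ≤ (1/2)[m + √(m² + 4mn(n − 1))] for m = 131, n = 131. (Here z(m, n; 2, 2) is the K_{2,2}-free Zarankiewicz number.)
z(131, 131; 2, 2) ≤ (1/2)[131 + √(131² + 4·131·131·130)] = (1/2)[131 + √8940881] = 1560.5653

Kővári–Sós–Turán: let r_1, ..., r_131 be the row sums and z = Σ r_i the total number of 1s. Each pair of columns can share at most one row with both entries 1 (else a 2×2 all-ones block appears), so Σ_i C(r_i, 2) ≤ C(131, 2) = 8515. By convexity Σ_i C(r_i, 2) ≥ 131·C(z/131, 2) = z(z − 131)/(2·131), giving z² − 131z − 131·131·130 ≤ 0 and hence z ≤ (1/2)[131 + √(17161 + 4·2230930)] = (1/2)[131 + √8940881] ≈ (1/2)(131 + 2990.1306) = 1560.5653.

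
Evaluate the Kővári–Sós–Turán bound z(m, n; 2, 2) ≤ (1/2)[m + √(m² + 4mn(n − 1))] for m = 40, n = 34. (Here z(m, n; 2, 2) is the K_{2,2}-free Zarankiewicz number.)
z(40, 34; 2, 2) ≤ (1/2)[40 + √(40² + 4·40·34·33)] = (1/2)[40 + √181120] = 232.791

Kővári–Sós–Turán: let r_1, ..., r_40 be the row sums and z = Σ r_i the total number of 1s. Each pair of columns can share at most one row with both entries 1 (else a 2×2 all-ones block appears), so Σ_i C(r_i, 2) ≤ C(34, 2) = 561. By convexity Σ_i C(r_i, 2) ≥ 40·C(z/40, 2) = z(z − 40)/(2·40), giving z² − 40z − 40·34·33 ≤ 0 and hence z ≤ (1/2)[40 + √(1600 + 4·44880)] = (1/2)[40 + √181120] ≈ (1/2)(40 + 425.582) = 232.791.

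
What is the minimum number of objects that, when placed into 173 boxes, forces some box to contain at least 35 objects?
n = (35 − 1)·173 + 1 = 5883

By the generalised pigeonhole principle, to guarantee some box contains ≥ r objects we need more than (r − 1) · k objects total. Threshold: n = (r − 1) · k + 1. With r = 35 and k = 173: n = 34 · 173 + 1 = 5882 + 1 = 5883. For n = 5882 = 34 · 173, we can put exactly 34 objects in every box, avoiding 35 in any single one — so 5883 is tight.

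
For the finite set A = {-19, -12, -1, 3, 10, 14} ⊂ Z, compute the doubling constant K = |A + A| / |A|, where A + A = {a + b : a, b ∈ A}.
K = |A + A| / |A| = 17/6

Enumerate A + A = {a + b : a, b ∈ A}. With |A| = 6, there are |A|^2 = 36 ordered sum pairs; collecting distinct values, A + A = {-38, -31, -24, -20, -16, -13, -9, -5, -2, 2, 6, 9, 13, 17, 20, 24, 28}, so |A + A| = 17. Thus K = 17/6. For comparison, the minimum possible |A + A| over all 6-element sets is 2·6 − 1 = 11 (so min K = 11/6), attained only by arithmetic progressions.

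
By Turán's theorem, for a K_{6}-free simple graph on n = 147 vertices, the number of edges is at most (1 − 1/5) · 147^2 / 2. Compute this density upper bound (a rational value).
Turán density bound = (4/5) · 147^2/2 = 43218/5 ≈ 8643.6

Turán's theorem: ex(n, K_{r+1}) is achieved by the complete r-partite Turán graph T(n, r) with parts as balanced as possible, and is at most (1 − 1/r) · n^2/2. For r = 5, n = 147: the density bound is (4/5) · 21609/2 = 43218/5 ≈ 8643.6. The integer-valued extremum is e(T(147, 5)) = 8643, which is strictly less than the density bound 43218/5 since 5 ∤ 147 (the parts of T(147, 5) cannot all be equal).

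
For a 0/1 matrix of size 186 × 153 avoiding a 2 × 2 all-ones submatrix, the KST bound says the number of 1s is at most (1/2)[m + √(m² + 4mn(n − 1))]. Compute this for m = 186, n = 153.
z(186, 153; 2, 2) ≤ (1/2)[186 + √(186² + 4·186·153·152)] = (1/2)[186 + √17337060] = 2174.8898

Kővári–Sós–Turán: let r_1, ..., r_186 be the row sums and z = Σ r_i the total number of 1s. Each pair of columns can share at most one row with both entries 1 (else a 2×2 all-ones block appears), so Σ_i C(r_i, 2) ≤ C(153, 2) = 11628. By convexity Σ_i C(r_i, 2) ≥ 186·C(z/186, 2) = z(z − 186)/(2·186), giving z² − 186z − 186·153·152 ≤ 0 and hence z ≤ (1/2)[186 + √(34596 + 4·4325616)] = (1/2)[186 + √17337060] ≈ (1/2)(186 + 4163.7795) = 2174.8898.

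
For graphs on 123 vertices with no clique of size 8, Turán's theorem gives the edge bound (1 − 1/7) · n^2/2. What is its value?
Turán density bound = (6/7) · 123^2/2 = 45387/7 ≈ 6483.8571

Turán's theorem: ex(n, K_{r+1}) is achieved by the complete r-partite Turán graph T(n, r) with parts as balanced as possible, and is at most (1 − 1/r) · n^2/2. For r = 7, n = 123: the density bound is (6/7) · 15129/2 = 45387/7 ≈ 6483.8571. The integer-valued extremum is e(T(123, 7)) = 6483, which is strictly less than the density bound 45387/7 since 7 ∤ 123 (the parts of T(123, 7) cannot all be equal).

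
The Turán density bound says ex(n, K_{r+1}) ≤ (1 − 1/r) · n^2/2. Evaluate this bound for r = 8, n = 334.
Turán density bound = (7/8) · 334^2/2 = 195223/4 ≈ 48805.75

Turán's theorem: ex(n, K_{r+1}) is achieved by the complete r-partite Turán graph T(n, r) with parts as balanced as possible, and is at most (1 − 1/r) · n^2/2. For r = 8, n = 334: the density bound is (7/8) · 111556/2 = 195223/4 ≈ 48805.75. The integer-valued extremum is e(T(334, 8)) = 48805, which is strictly less than the density bound 195223/4 since 8 ∤ 334 (the parts of T(334, 8) cannot all be equal).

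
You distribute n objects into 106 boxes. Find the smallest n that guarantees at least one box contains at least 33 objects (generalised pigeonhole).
n = (33 − 1)·106 + 1 = 3393

By the generalised pigeonhole principle, to guarantee some box contains ≥ r objects we need more than (r − 1) · k objects total. Threshold: n = (r − 1) · k + 1. With r = 33 and k = 106: n = 32 · 106 + 1 = 3392 + 1 = 3393. For n = 3392 = 32 · 106, we can put exactly 32 objects in every box, avoiding 33 in any single one — so 3393 is tight.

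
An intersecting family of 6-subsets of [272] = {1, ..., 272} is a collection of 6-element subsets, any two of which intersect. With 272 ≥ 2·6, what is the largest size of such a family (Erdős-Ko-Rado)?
max |F| = C(271, 5) = 11736811899

The Erdős-Ko-Rado theorem states: for n ≥ 2k, an intersecting family of k-subsets of an n-element set has size at most C(n − 1, k − 1), with equality for 'star' families {A ⊆ [n] : |A| = k, i ∈ A} (fix an element i). For n = 272, k = 6: C(271, 5) = 11736811899.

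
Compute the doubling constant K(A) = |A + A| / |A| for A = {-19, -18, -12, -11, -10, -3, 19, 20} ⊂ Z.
K = |A + A| / |A| = 28/8 = 7/2

Enumerate A + A = {a + b : a, b ∈ A}. With |A| = 8, there are |A|^2 = 64 ordered sum pairs; collecting distinct values, A + A = {-38, -37, -36, -31, -30, -29, -28, -24, -23, -22, -21, -20, -15, -14, -13, -6, 0, 1, 2, 7, 8, 9, 10, 16, 17, 38, 39, 40}, so |A + A| = 28. Thus K = 28/8 = 7/2. For comparison, the minimum possible |A + A| over all 8-element sets is 2·8 − 1 = 15 (so min K = 15/8), attained only by arithmetic progressions.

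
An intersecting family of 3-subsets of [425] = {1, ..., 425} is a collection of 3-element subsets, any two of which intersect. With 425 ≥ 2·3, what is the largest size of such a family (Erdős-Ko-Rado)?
max |F| = C(424, 2) = 89676

Erdős-Ko-Rado (1961): when n ≥ 2k, max |F| = C(n−1, k−1). The bound is attained by the star {A : i ∈ A} for any fixed i ∈ [n]. Here C(425−1, 3−1) = C(424, 2) = 89676.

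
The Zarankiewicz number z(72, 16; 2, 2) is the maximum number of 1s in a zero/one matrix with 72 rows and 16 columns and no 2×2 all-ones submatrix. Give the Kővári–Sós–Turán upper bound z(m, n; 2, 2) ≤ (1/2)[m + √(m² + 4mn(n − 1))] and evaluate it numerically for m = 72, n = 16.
z(72, 16; 2, 2) ≤ (1/2)[72 + √(72² + 4·72·16·15)] = (1/2)[72 + √74304] = 172.2938

Kővári–Sós–Turán: let r_1, ..., r_72 be the row sums and z = Σ r_i the total number of 1s. Each pair of columns can share at most one row with both entries 1 (else a 2×2 all-ones block appears), so Σ_i C(r_i, 2) ≤ C(16, 2) = 120. By convexity Σ_i C(r_i, 2) ≥ 72·C(z/72, 2) = z(z − 72)/(2·72), giving z² − 72z − 72·16·15 ≤ 0 and hence z ≤ (1/2)[72 + √(5184 + 4·17280)] = (1/2)[72 + √74304] ≈ (1/2)(72 + 272.5876) = 172.2938.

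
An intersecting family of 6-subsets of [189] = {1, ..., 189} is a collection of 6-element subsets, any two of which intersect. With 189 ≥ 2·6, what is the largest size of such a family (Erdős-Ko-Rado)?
max |F| = C(188, 5) = 1854900872

Erdős-Ko-Rado (1961): when n ≥ 2k, max |F| = C(n−1, k−1). The bound is attained by the star {A : i ∈ A} for any fixed i ∈ [n]. Here C(189−1, 6−1) = C(188, 5) = 1854900872.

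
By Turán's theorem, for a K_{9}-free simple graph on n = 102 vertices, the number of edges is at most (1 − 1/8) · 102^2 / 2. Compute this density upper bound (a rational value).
Turán density bound = (7/8) · 102^2/2 = 18207/4 ≈ 4551.75

Turán's theorem: ex(n, K_{r+1}) is achieved by the complete r-partite Turán graph T(n, r) with parts as balanced as possible, and is at most (1 − 1/r) · n^2/2. For r = 8, n = 102: the density bound is (7/8) · 10404/2 = 18207/4 ≈ 4551.75. The integer-valued extremum is e(T(102, 8)) = 4551, which is strictly less than the density bound 18207/4 since 8 ∤ 102 (the parts of T(102, 8) cannot all be equal).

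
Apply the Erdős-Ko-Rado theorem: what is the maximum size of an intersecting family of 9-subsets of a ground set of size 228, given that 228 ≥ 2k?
max |F| = C(227, 8) = 154353720249300

The Erdős-Ko-Rado theorem states: for n ≥ 2k, an intersecting family of k-subsets of an n-element set has size at most C(n − 1, k − 1), with equality for 'star' families {A ⊆ [n] : |A| = k, i ∈ A} (fix an element i). For n = 228, k = 9: C(227, 8) = 154353720249300.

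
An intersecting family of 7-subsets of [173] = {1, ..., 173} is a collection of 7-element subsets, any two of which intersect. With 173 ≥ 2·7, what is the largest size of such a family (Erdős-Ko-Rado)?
max |F| = C(172, 6) = 32927096748

Erdős-Ko-Rado (1961): when n ≥ 2k, max |F| = C(n−1, k−1). The bound is attained by the star {A : i ∈ A} for any fixed i ∈ [n]. Here C(173−1, 7−1) = C(172, 6) = 32927096748.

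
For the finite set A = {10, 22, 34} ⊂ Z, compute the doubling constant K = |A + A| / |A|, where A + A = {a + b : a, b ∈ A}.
K = |A + A| / |A| = 5/3

Enumerate A + A = {a + b : a, b ∈ A}. With |A| = 3, there are |A|^2 = 9 ordered sum pairs; collecting distinct values, A + A = {20, 32, 44, 56, 68}, so |A + A| = 5. Thus K = 5/3. Here |A + A| = 2|A| − 1 = 5, the minimum possible — so K = 5/3 is minimal, which holds iff A is an arithmetic progression.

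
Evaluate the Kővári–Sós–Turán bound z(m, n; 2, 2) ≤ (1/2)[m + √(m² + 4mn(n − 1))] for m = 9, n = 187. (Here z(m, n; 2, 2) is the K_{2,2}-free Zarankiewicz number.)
z(9, 187; 2, 2) ≤ (1/2)[9 + √(9² + 4·9·187·186)] = (1/2)[9 + √1252233] = 564.0161

Kővári–Sós–Turán: let r_1, ..., r_9 be the row sums and z = Σ r_i the total number of 1s. Each pair of columns can share at most one row with both entries 1 (else a 2×2 all-ones block appears), so Σ_i C(r_i, 2) ≤ C(187, 2) = 17391. By convexity Σ_i C(r_i, 2) ≥ 9·C(z/9, 2) = z(z − 9)/(2·9), giving z² − 9z − 9·187·186 ≤ 0 and hence z ≤ (1/2)[9 + √(81 + 4·313038)] = (1/2)[9 + √1252233] ≈ (1/2)(9 + 1119.0322) = 564.0161.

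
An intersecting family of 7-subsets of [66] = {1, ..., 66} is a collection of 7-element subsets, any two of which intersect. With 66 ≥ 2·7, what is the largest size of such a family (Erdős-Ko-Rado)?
max |F| = C(65, 6) = 82598880

The Erdős-Ko-Rado theorem states: for n ≥ 2k, an intersecting family of k-subsets of an n-element set has size at most C(n − 1, k − 1), with equality for 'star' families {A ⊆ [n] : |A| = k, i ∈ A} (fix an element i). For n = 66, k = 7: C(65, 6) = 82598880.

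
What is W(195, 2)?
W(195, 2) = 195 + 1 = 196

A 2-term AP is any pair of integers, so a monochromatic 2-AP exists iff some colour is used at least twice. With 195 colours, the colouring i ↦ i on {1, ..., 195} uses each colour once, avoiding any monochromatic pair, so W(195, 2) > 195. For {1, ..., 196}, pigeonhole forces two integers of the same colour, which form a monochromatic 2-AP. Hence W(195, 2) = 196.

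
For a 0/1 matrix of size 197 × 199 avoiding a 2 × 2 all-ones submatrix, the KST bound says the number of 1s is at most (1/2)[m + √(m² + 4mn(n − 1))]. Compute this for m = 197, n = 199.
z(197, 199; 2, 2) ≤ (1/2)[197 + √(197² + 4·197·199·198)] = (1/2)[197 + √31087585] = 2886.3121

Kővári–Sós–Turán: let r_1, ..., r_197 be the row sums and z = Σ r_i the total number of 1s. Each pair of columns can share at most one row with both entries 1 (else a 2×2 all-ones block appears), so Σ_i C(r_i, 2) ≤ C(199, 2) = 19701. By convexity Σ_i C(r_i, 2) ≥ 197·C(z/197, 2) = z(z − 197)/(2·197), giving z² − 197z − 197·199·198 ≤ 0 and hence z ≤ (1/2)[197 + √(38809 + 4·7762194)] = (1/2)[197 + √31087585] ≈ (1/2)(197 + 5575.6242) = 2886.3121.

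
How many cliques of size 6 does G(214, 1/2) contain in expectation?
E[# K_6] = C(214, 6) · (1/2)^C(6, 2) = 124292458213 / 2^15 ≈ 3793104.803864

For each 6-subset S of vertices (there are C(214, 6) = 124292458213 such S), let X_S = 1 if S induces a K_6 (all C(6, 2) = 15 edges present). Then P(X_S = 1) = (1/2)^15 = 1/32768. By linearity of expectation, E[# K_6] = C(214, 6) · (1/2)^15 = 124292458213 / 32768 ≈ 3793104.803864.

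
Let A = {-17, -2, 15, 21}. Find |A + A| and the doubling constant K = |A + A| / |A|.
K = |A + A| / |A| = 10/4 = 5/2

Enumerate A + A = {a + b : a, b ∈ A}. With |A| = 4, there are |A|^2 = 16 ordered sum pairs; collecting distinct values, A + A = {-34, -19, -4, -2, 4, 13, 19, 30, 36, 42}, so |A + A| = 10. Thus K = 10/4 = 5/2. For comparison, the minimum possible |A + A| over all 4-element sets is 2·4 − 1 = 7 (so min K = 7/4), attained only by arithmetic progressions.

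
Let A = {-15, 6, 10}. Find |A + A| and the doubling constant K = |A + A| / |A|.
K = |A + A| / |A| = 6/3 = 2

Enumerate A + A = {a + b : a, b ∈ A}. With |A| = 3, there are |A|^2 = 9 ordered sum pairs; collecting distinct values, A + A = {-30, -9, -5, 12, 16, 20}, so |A + A| = 6. Thus K = 6/3 = 2. For comparison, the minimum possible |A + A| over all 3-element sets is 2·3 − 1 = 5 (so min K = 5/3), attained only by arithmetic progressions.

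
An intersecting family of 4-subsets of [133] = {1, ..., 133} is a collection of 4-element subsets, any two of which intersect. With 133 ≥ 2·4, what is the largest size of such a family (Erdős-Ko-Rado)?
max |F| = C(132, 3) = 374660

Erdős-Ko-Rado (1961): when n ≥ 2k, max |F| = C(n−1, k−1). The bound is attained by the star {A : i ∈ A} for any fixed i ∈ [n]. Here C(133−1, 4−1) = C(132, 3) = 374660.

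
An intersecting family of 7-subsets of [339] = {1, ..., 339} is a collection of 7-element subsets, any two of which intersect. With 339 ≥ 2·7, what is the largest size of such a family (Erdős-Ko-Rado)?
max |F| = C(338, 6) = 1980564039636

Erdős-Ko-Rado (1961): when n ≥ 2k, max |F| = C(n−1, k−1). The bound is attained by the star {A : i ∈ A} for any fixed i ∈ [n]. Here C(339−1, 7−1) = C(338, 6) = 1980564039636.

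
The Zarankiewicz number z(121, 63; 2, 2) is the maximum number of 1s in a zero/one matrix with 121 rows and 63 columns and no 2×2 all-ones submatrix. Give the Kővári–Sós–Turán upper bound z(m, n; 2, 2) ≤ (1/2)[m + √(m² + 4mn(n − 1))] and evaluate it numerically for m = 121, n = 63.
z(121, 63; 2, 2) ≤ (1/2)[121 + √(121² + 4·121·63·62)] = (1/2)[121 + √1905145] = 750.635

Kővári–Sós–Turán: let r_1, ..., r_121 be the row sums and z = Σ r_i the total number of 1s. Each pair of columns can share at most one row with both entries 1 (else a 2×2 all-ones block appears), so Σ_i C(r_i, 2) ≤ C(63, 2) = 1953. By convexity Σ_i C(r_i, 2) ≥ 121·C(z/121, 2) = z(z − 121)/(2·121), giving z² − 121z − 121·63·62 ≤ 0 and hence z ≤ (1/2)[121 + √(14641 + 4·472626)] = (1/2)[121 + √1905145] ≈ (1/2)(121 + 1380.2699) = 750.635.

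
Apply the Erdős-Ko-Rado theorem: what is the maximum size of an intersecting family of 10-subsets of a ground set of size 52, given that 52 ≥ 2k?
max |F| = C(51, 9) = 3042312350

The Erdős-Ko-Rado theorem states: for n ≥ 2k, an intersecting family of k-subsets of an n-element set has size at most C(n − 1, k − 1), with equality for 'star' families {A ⊆ [n] : |A| = k, i ∈ A} (fix an element i). For n = 52, k = 10: C(51, 9) = 3042312350.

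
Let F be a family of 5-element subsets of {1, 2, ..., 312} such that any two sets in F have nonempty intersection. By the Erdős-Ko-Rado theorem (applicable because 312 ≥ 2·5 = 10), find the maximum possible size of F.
max |F| = C(311, 4) = 382313855

The Erdős-Ko-Rado theorem states: for n ≥ 2k, an intersecting family of k-subsets of an n-element set has size at most C(n − 1, k − 1), with equality for 'star' families {A ⊆ [n] : |A| = k, i ∈ A} (fix an element i). For n = 312, k = 5: C(311, 4) = 382313855.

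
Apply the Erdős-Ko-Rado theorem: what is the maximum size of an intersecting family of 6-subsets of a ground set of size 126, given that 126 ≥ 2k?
max |F| = C(125, 5) = 234531275

Erdős-Ko-Rado (1961): when n ≥ 2k, max |F| = C(n−1, k−1). The bound is attained by the star {A : i ∈ A} for any fixed i ∈ [n]. Here C(126−1, 6−1) = C(125, 5) = 234531275.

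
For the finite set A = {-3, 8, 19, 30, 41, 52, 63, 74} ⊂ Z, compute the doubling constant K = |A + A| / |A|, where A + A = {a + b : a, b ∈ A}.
K = |A + A| / |A| = 15/8

Enumerate A + A = {a + b : a, b ∈ A}. With |A| = 8, there are |A|^2 = 64 ordered sum pairs; collecting distinct values, A + A = {-6, 5, 16, 27, 38, 49, 60, 71, 82, 93, 104, 115, 126, 137, 148}, so |A + A| = 15. Thus K = 15/8. Here |A + A| = 2|A| − 1 = 15, the minimum possible — so K = 15/8 is minimal, which holds iff A is an arithmetic progression.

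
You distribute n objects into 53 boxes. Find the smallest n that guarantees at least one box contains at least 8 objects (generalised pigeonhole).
n = (8 − 1)·53 + 1 = 372

By the generalised pigeonhole principle, to guarantee some box contains ≥ r objects we need more than (r − 1) · k objects total. Threshold: n = (r − 1) · k + 1. With r = 8 and k = 53: n = 7 · 53 + 1 = 371 + 1 = 372. For n = 371 = 7 · 53, we can put exactly 7 objects in every box, avoiding 8 in any single one — so 372 is tight.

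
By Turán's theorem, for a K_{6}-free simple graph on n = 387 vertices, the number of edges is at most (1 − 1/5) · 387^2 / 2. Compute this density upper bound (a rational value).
Turán density bound = (4/5) · 387^2/2 = 299538/5 ≈ 59907.6

Turán's theorem: ex(n, K_{r+1}) is achieved by the complete r-partite Turán graph T(n, r) with parts as balanced as possible, and is at most (1 − 1/r) · n^2/2. For r = 5, n = 387: the density bound is (4/5) · 149769/2 = 299538/5 ≈ 59907.6. The integer-valued extremum is e(T(387, 5)) = 59907, which is strictly less than the density bound 299538/5 since 5 ∤ 387 (the parts of T(387, 5) cannot all be equal).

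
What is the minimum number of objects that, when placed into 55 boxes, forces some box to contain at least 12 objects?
n = (12 − 1)·55 + 1 = 606

By the generalised pigeonhole principle, to guarantee some box contains ≥ r objects we need more than (r − 1) · k objects total. Threshold: n = (r − 1) · k + 1. With r = 12 and k = 55: n = 11 · 55 + 1 = 605 + 1 = 606. For n = 605 = 11 · 55, we can put exactly 11 objects in every box, avoiding 12 in any single one — so 606 is tight.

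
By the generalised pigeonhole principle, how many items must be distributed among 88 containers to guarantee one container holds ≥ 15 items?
n = (15 − 1)·88 + 1 = 1233

By the generalised pigeonhole principle, to guarantee some box contains ≥ r objects we need more than (r − 1) · k objects total. Threshold: n = (r − 1) · k + 1. With r = 15 and k = 88: n = 14 · 88 + 1 = 1232 + 1 = 1233. For n = 1232 = 14 · 88, we can put exactly 14 objects in every box, avoiding 15 in any single one — so 1233 is tight.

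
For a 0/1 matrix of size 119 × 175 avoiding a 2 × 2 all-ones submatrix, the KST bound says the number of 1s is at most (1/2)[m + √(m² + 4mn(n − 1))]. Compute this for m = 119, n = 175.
z(119, 175; 2, 2) ≤ (1/2)[119 + √(119² + 4·119·175·174)] = (1/2)[119 + √14508361] = 1963.9921

Kővári–Sós–Turán: let r_1, ..., r_119 be the row sums and z = Σ r_i the total number of 1s. Each pair of columns can share at most one row with both entries 1 (else a 2×2 all-ones block appears), so Σ_i C(r_i, 2) ≤ C(175, 2) = 15225. By convexity Σ_i C(r_i, 2) ≥ 119·C(z/119, 2) = z(z − 119)/(2·119), giving z² − 119z − 119·175·174 ≤ 0 and hence z ≤ (1/2)[119 + √(14161 + 4·3623550)] = (1/2)[119 + √14508361] ≈ (1/2)(119 + 3808.9842) = 1963.9921.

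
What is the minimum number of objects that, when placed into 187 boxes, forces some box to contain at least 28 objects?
n = (28 − 1)·187 + 1 = 5050

By the generalised pigeonhole principle, to guarantee some box contains ≥ r objects we need more than (r − 1) · k objects total. Threshold: n = (r − 1) · k + 1. With r = 28 and k = 187: n = 27 · 187 + 1 = 5049 + 1 = 5050. For n = 5049 = 27 · 187, we can put exactly 27 objects in every box, avoiding 28 in any single one — so 5050 is tight.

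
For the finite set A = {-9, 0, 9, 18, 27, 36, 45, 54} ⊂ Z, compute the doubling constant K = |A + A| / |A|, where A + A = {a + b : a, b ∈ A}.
K = |A + A| / |A| = 15/8

Enumerate A + A = {a + b : a, b ∈ A}. With |A| = 8, there are |A|^2 = 64 ordered sum pairs; collecting distinct values, A + A = {-18, -9, 0, 9, 18, 27, 36, 45, 54, 63, 72, 81, 90, 99, 108}, so |A + A| = 15. Thus K = 15/8. Here |A + A| = 2|A| − 1 = 15, the minimum possible — so K = 15/8 is minimal, which holds iff A is an arithmetic progression.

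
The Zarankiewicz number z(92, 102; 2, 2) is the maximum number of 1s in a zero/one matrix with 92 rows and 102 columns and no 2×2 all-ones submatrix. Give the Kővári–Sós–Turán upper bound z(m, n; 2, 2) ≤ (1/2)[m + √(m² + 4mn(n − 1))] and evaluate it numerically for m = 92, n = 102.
z(92, 102; 2, 2) ≤ (1/2)[92 + √(92² + 4·92·102·101)] = (1/2)[92 + √3799600] = 1020.6281

Kővári–Sós–Turán: let r_1, ..., r_92 be the row sums and z = Σ r_i the total number of 1s. Each pair of columns can share at most one row with both entries 1 (else a 2×2 all-ones block appears), so Σ_i C(r_i, 2) ≤ C(102, 2) = 5151. By convexity Σ_i C(r_i, 2) ≥ 92·C(z/92, 2) = z(z − 92)/(2·92), giving z² − 92z − 92·102·101 ≤ 0 and hence z ≤ (1/2)[92 + √(8464 + 4·947784)] = (1/2)[92 + √3799600] ≈ (1/2)(92 + 1949.2563) = 1020.6281.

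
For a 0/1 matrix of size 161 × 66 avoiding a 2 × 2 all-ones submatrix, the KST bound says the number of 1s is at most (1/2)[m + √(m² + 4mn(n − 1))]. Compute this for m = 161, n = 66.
z(161, 66; 2, 2) ≤ (1/2)[161 + √(161² + 4·161·66·65)] = (1/2)[161 + √2788681] = 915.4672

Kővári–Sós–Turán: let r_1, ..., r_161 be the row sums and z = Σ r_i the total number of 1s. Each pair of columns can share at most one row with both entries 1 (else a 2×2 all-ones block appears), so Σ_i C(r_i, 2) ≤ C(66, 2) = 2145. By convexity Σ_i C(r_i, 2) ≥ 161·C(z/161, 2) = z(z − 161)/(2·161), giving z² − 161z − 161·66·65 ≤ 0 and hence z ≤ (1/2)[161 + √(25921 + 4·690690)] = (1/2)[161 + √2788681] ≈ (1/2)(161 + 1669.9344) = 915.4672.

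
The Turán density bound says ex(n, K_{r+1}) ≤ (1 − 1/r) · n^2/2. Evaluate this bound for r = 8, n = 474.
Turán density bound = (7/8) · 474^2/2 = 393183/4 ≈ 98295.75

Turán's theorem: ex(n, K_{r+1}) is achieved by the complete r-partite Turán graph T(n, r) with parts as balanced as possible, and is at most (1 − 1/r) · n^2/2. For r = 8, n = 474: the density bound is (7/8) · 224676/2 = 393183/4 ≈ 98295.75. The integer-valued extremum is e(T(474, 8)) = 98295, which is strictly less than the density bound 393183/4 since 8 ∤ 474 (the parts of T(474, 8) cannot all be equal).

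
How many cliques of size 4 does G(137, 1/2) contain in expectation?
E[# K_4] = C(137, 4) · (1/2)^C(4, 2) = 14043870 / 2^6 = 7021935/32 = 219435.46875

For each 4-subset S of vertices (there are C(137, 4) = 14043870 such S), let X_S = 1 if S induces a K_4 (all C(4, 2) = 6 edges present). Then P(X_S = 1) = (1/2)^6 = 1/64. By linearity of expectation, E[# K_4] = C(137, 4) · (1/2)^6 = 14043870 / 64 = 7021935/32 = 219435.46875.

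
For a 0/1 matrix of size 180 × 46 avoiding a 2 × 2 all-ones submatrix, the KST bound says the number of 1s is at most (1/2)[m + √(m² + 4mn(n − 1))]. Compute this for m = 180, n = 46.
z(180, 46; 2, 2) ≤ (1/2)[180 + √(180² + 4·180·46·45)] = (1/2)[180 + √1522800] = 707.0089

Kővári–Sós–Turán: let r_1, ..., r_180 be the row sums and z = Σ r_i the total number of 1s. Each pair of columns can share at most one row with both entries 1 (else a 2×2 all-ones block appears), so Σ_i C(r_i, 2) ≤ C(46, 2) = 1035. By convexity Σ_i C(r_i, 2) ≥ 180·C(z/180, 2) = z(z − 180)/(2·180), giving z² − 180z − 180·46·45 ≤ 0 and hence z ≤ (1/2)[180 + √(32400 + 4·372600)] = (1/2)[180 + √1522800] ≈ (1/2)(180 + 1234.0178) = 707.0089.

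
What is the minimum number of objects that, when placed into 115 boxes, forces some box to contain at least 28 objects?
n = (28 − 1)·115 + 1 = 3106

By the generalised pigeonhole principle, to guarantee some box contains ≥ r objects we need more than (r − 1) · k objects total. Threshold: n = (r − 1) · k + 1. With r = 28 and k = 115: n = 27 · 115 + 1 = 3105 + 1 = 3106. For n = 3105 = 27 · 115, we can put exactly 27 objects in every box, avoiding 28 in any single one — so 3106 is tight.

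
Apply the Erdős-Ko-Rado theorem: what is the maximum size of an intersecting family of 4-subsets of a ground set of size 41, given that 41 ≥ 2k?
max |F| = C(40, 3) = 9880

The Erdős-Ko-Rado theorem states: for n ≥ 2k, an intersecting family of k-subsets of an n-element set has size at most C(n − 1, k − 1), with equality for 'star' families {A ⊆ [n] : |A| = k, i ∈ A} (fix an element i). For n = 41, k = 4: C(40, 3) = 9880.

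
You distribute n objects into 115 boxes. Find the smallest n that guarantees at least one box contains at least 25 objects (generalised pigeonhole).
n = (25 − 1)·115 + 1 = 2761

By the generalised pigeonhole principle, to guarantee some box contains ≥ r objects we need more than (r − 1) · k objects total. Threshold: n = (r − 1) · k + 1. With r = 25 and k = 115: n = 24 · 115 + 1 = 2760 + 1 = 2761. For n = 2760 = 24 · 115, we can put exactly 24 objects in every box, avoiding 25 in any single one — so 2761 is tight.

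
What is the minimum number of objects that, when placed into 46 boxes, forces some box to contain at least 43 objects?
n = (43 − 1)·46 + 1 = 1933

By the generalised pigeonhole principle, to guarantee some box contains ≥ r objects we need more than (r − 1) · k objects total. Threshold: n = (r − 1) · k + 1. With r = 43 and k = 46: n = 42 · 46 + 1 = 1932 + 1 = 1933. For n = 1932 = 42 · 46, we can put exactly 42 objects in every box, avoiding 43 in any single one — so 1933 is tight.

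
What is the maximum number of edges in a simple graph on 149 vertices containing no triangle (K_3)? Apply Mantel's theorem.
ex(149, K_3) = ⌊149^2/4⌋ = 5550

Mantel (1907): a triangle-free graph on n vertices has at most ⌊n^2/4⌋ edges, with equality for the complete bipartite graph K_{⌊n/2⌋, ⌈n/2⌉}. For n = 149: ⌊149^2/4⌋ = ⌊22201/4⌋ = 5550. The extremal graph is K_{74, 75}, which has 74·75 = 5550 edges.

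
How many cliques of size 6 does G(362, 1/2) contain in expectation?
E[# K_6] = C(362, 6) · (1/2)^C(6, 2) = 2997998892714 / 2^15 = 1498999446357/16384 ≈ 91491665.427063

For each 6-subset S of vertices (there are C(362, 6) = 2997998892714 such S), let X_S = 1 if S induces a K_6 (all C(6, 2) = 15 edges present). Then P(X_S = 1) = (1/2)^15 = 1/32768. By linearity of expectation, E[# K_6] = C(362, 6) · (1/2)^15 = 2997998892714 / 32768 = 1498999446357/16384 ≈ 91491665.427063.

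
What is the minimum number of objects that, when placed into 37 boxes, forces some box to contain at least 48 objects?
n = (48 − 1)·37 + 1 = 1740

By the generalised pigeonhole principle, to guarantee some box contains ≥ r objects we need more than (r − 1) · k objects total. Threshold: n = (r − 1) · k + 1. With r = 48 and k = 37: n = 47 · 37 + 1 = 1739 + 1 = 1740. For n = 1739 = 47 · 37, we can put exactly 47 objects in every box, avoiding 48 in any single one — so 1740 is tight.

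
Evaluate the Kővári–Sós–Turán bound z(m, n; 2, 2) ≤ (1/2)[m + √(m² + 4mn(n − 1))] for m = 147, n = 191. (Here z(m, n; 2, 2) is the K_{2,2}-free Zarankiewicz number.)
z(147, 191; 2, 2) ≤ (1/2)[147 + √(147² + 4·147·191·190)] = (1/2)[147 + √21360129] = 2384.351

Kővári–Sós–Turán: let r_1, ..., r_147 be the row sums and z = Σ r_i the total number of 1s. Each pair of columns can share at most one row with both entries 1 (else a 2×2 all-ones block appears), so Σ_i C(r_i, 2) ≤ C(191, 2) = 18145. By convexity Σ_i C(r_i, 2) ≥ 147·C(z/147, 2) = z(z − 147)/(2·147), giving z² − 147z − 147·191·190 ≤ 0 and hence z ≤ (1/2)[147 + √(21609 + 4·5334630)] = (1/2)[147 + √21360129] ≈ (1/2)(147 + 4621.702) = 2384.351.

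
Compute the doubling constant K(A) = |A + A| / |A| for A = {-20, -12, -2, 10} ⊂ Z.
K = |A + A| / |A| = 10/4 = 5/2

Enumerate A + A = {a + b : a, b ∈ A}. With |A| = 4, there are |A|^2 = 16 ordered sum pairs; collecting distinct values, A + A = {-40, -32, -24, -22, -14, -10, -4, -2, 8, 20}, so |A + A| = 10. Thus K = 10/4 = 5/2. For comparison, the minimum possible |A + A| over all 4-element sets is 2·4 − 1 = 7 (so min K = 7/4), attained only by arithmetic progressions.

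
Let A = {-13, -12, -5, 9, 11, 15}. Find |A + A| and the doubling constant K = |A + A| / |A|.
K = |A + A| / |A| = 21/6 = 7/2

Enumerate A + A = {a + b : a, b ∈ A}. With |A| = 6, there are |A|^2 = 36 ordered sum pairs; collecting distinct values, A + A = {-26, -25, -24, -18, -17, -10, -4, -3, -2, -1, 2, 3, 4, 6, 10, 18, 20, 22, 24, 26, 30}, so |A + A| = 21. Thus K = 21/6 = 7/2. For comparison, the minimum possible |A + A| over all 6-element sets is 2·6 − 1 = 11 (so min K = 11/6), attained only by arithmetic progressions.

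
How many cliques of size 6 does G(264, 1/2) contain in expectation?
E[# K_6] = C(264, 6) · (1/2)^C(6, 2) = 444060444828 / 2^15 = 111015111207/8192 ≈ 13551649.317261

For each 6-subset S of vertices (there are C(264, 6) = 444060444828 such S), let X_S = 1 if S induces a K_6 (all C(6, 2) = 15 edges present). Then P(X_S = 1) = (1/2)^15 = 1/32768. By linearity of expectation, E[# K_6] = C(264, 6) · (1/2)^15 = 444060444828 / 32768 = 111015111207/8192 ≈ 13551649.317261.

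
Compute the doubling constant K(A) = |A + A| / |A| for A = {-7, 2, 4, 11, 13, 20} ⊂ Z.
K = |A + A| / |A| = 15/6 = 5/2

Enumerate A + A = {a + b : a, b ∈ A}. With |A| = 6, there are |A|^2 = 36 ordered sum pairs; collecting distinct values, A + A = {-14, -5, -3, 4, 6, 8, 13, 15, 17, 22, 24, 26, 31, 33, 40}, so |A + A| = 15. Thus K = 15/6 = 5/2. For comparison, the minimum possible |A + A| over all 6-element sets is 2·6 − 1 = 11 (so min K = 11/6), attained only by arithmetic progressions.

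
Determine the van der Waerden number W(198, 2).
W(198, 2) = 198 + 1 = 199

A 2-term AP is any pair of integers, so a monochromatic 2-AP exists iff some colour is used at least twice. With 198 colours, the colouring i ↦ i on {1, ..., 198} uses each colour once, avoiding any monochromatic pair, so W(198, 2) > 198. For {1, ..., 199}, pigeonhole forces two integers of the same colour, which form a monochromatic 2-AP. Hence W(198, 2) = 199.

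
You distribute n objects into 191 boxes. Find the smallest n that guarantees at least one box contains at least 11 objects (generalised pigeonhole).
n = (11 − 1)·191 + 1 = 1911

By the generalised pigeonhole principle, to guarantee some box contains ≥ r objects we need more than (r − 1) · k objects total. Threshold: n = (r − 1) · k + 1. With r = 11 and k = 191: n = 10 · 191 + 1 = 1910 + 1 = 1911. For n = 1910 = 10 · 191, we can put exactly 10 objects in every box, avoiding 11 in any single one — so 1911 is tight.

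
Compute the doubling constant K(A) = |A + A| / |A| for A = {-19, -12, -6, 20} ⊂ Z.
K = |A + A| / |A| = 10/4 = 5/2

Enumerate A + A = {a + b : a, b ∈ A}. With |A| = 4, there are |A|^2 = 16 ordered sum pairs; collecting distinct values, A + A = {-38, -31, -25, -24, -18, -12, 1, 8, 14, 40}, so |A + A| = 10. Thus K = 10/4 = 5/2. For comparison, the minimum possible |A + A| over all 4-element sets is 2·4 − 1 = 7 (so min K = 7/4), attained only by arithmetic progressions.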